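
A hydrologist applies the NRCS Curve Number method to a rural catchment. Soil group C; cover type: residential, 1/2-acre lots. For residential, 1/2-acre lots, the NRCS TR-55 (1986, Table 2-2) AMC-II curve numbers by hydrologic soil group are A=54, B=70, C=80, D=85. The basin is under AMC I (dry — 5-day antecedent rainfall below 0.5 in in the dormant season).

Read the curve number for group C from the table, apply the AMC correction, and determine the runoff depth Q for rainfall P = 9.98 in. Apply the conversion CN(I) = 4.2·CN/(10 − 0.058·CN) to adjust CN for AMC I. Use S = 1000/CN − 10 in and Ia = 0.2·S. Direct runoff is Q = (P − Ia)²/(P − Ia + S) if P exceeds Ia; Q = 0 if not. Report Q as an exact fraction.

NRCS table: residential, 1/2-acre lots, soil group C → CN(II) = 80
CN(I) from CN(II)=80: (4.2·80)/(10 − 0.058·80) = 4200/67 ≈ 62.687
Max retention: S = 1000/(4200/67) − 10 = 125/21 in (≈ 5.952 in)
Ia = 0.2·(125/21) = 25/21 in ≈ 1.190 in
P − Ia = 9.980 − 1.190 = 9229/1050 ≈ 8.790 in (> 0, runoff occurs)
Q = (9229/1050)²/((9229/1050) + 125/21) = (85174441/1102500)/(15479/1050) = 85174441/16252950 in ≈ 5.241 in

Q = 85174441/16252950 in ≈ 5.241 in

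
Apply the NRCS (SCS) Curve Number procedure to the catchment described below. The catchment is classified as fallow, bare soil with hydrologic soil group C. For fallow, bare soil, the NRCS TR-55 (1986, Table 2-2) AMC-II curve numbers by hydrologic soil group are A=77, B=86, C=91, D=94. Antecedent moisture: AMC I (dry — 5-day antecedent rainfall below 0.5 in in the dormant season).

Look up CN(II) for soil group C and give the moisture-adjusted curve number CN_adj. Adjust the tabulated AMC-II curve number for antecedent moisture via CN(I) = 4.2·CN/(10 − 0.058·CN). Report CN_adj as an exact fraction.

NRCS table: fallow, bare soil, soil group C → CN(II) = 91
CN(I) from CN(II)=91: (4.2·91)/(10 − 0.058·91) = 63700/787 ≈ 80.940

CN_adj = 63700/787 ≈ 80.940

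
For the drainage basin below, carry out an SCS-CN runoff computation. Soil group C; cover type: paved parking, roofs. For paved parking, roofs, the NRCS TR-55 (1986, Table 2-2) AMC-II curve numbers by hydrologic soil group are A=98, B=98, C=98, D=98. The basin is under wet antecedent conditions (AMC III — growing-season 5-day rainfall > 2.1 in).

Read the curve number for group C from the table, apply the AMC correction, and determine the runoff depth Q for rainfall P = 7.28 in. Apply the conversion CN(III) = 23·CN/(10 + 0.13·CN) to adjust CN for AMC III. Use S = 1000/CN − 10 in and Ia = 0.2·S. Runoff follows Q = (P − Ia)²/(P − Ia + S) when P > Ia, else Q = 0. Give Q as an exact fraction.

NRCS table: paved parking, roofs, soil group C → CN(II) = 98
Wet (AMC III): CN(III) = 23·98/(10 + 0.13·98) = 2254/(1137/50) = 112700/1137 ≈ 99.120
Max retention: S = 1000/(112700/1137) − 10 = 100/1127 in (≈ 0.089 in)
Ia = 0.2S: 0.2·0.089 = 0.018 in (exactly 20/1127)
P − Ia = 7.280 − 0.018 = 204614/28175 ≈ 7.262 in (> 0, runoff occurs)
Q = (204614/28175)²/((204614/28175) + 100/1127) = (41866888996/793830625)/(207114/28175) = 20933444498/2917718475 in ≈ 7.175 in

Q = 20933444498/2917718475 in ≈ 7.175 in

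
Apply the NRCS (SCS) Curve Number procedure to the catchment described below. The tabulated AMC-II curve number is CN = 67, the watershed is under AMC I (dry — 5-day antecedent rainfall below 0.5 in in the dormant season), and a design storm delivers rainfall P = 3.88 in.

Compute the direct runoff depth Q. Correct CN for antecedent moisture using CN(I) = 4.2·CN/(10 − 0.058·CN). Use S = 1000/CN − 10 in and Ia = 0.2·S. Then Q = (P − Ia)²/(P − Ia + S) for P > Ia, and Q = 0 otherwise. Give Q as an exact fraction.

Q = 323748049/1823155425 in ≈ 0.178 in

Adjust CN=67 to AMC I: 4.2·67/(10 − 0.058·67) → (1407/5) ÷ (3057/500) = 46900/1019 ≈ 46.026
Max retention: S = 1000/(46900/1019) − 10 = 5500/469 in (≈ 11.727 in)
Initial abstraction Ia = S/5 = (5500/469)/5 = 1100/469 ≈ 2.345 in
Excess rainfall: 3.880 − 2.345 = 1.535 in; P > Ia so Q > 0
Q: (17993/11725)² ÷ (155493/11725) = 323748049/1823155425 in (≈ 0.178 in)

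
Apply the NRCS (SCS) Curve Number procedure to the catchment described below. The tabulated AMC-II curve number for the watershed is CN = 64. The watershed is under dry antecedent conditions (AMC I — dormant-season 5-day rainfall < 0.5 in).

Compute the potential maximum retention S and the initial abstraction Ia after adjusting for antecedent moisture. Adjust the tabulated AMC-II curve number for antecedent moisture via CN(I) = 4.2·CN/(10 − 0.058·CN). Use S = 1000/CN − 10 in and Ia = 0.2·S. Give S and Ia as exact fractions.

S = 375/28 in ≈ 13.393 in; Ia = 75/28 in ≈ 2.679 in

Adjust CN=64 to AMC I: 4.2·64/(10 − 0.058·64) → (1344/5) ÷ (786/125) = 5600/131 ≈ 42.748
Max retention: S = 1000/(5600/131) − 10 = 375/28 in (≈ 13.393 in)
Ia = 0.2S: 0.2·13.393 = 2.679 in (exactly 75/28)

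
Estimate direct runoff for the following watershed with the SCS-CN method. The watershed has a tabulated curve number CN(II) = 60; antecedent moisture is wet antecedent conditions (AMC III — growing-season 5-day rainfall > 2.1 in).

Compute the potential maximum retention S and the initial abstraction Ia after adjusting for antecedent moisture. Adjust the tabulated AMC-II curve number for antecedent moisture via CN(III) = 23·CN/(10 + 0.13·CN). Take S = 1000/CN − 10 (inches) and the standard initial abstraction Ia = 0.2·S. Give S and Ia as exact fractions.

CN(III) from CN(II)=60: (23·60)/(10 + 0.13·60) = 6900/89 ≈ 77.528
S = 1000/(6900/89) − 10 = 200/69 in ≈ 2.899 in
Ia = 0.2S: 0.2·2.899 = 0.580 in (exactly 40/69)

S = 200/69 in ≈ 2.899 in; Ia = 40/69 in ≈ 0.580 in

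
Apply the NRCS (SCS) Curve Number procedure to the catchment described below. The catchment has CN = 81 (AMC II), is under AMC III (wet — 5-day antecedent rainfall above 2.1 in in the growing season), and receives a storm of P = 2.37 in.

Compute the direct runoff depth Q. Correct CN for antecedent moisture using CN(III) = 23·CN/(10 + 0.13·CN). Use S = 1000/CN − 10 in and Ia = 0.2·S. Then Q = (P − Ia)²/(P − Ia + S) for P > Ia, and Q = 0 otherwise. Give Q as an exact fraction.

CN(III) from CN(II)=81: (23·81)/(10 + 0.13·81) = 186300/2053 ≈ 90.745
Retention S: 1000/CN − 10 with CN=90.745 → S = 1900/1863 ≈ 1.020 in
Initial abstraction Ia = S/5 = (1900/1863)/5 = 380/1863 ≈ 0.204 in
Since P=2.370 > Ia=0.204: effective rainfall P−Ia = 403531/186300 in
Q: (403531/186300)² ÷ (593531/186300) = 162837267961/110574825300 in (≈ 1.473 in)

Q = 162837267961/110574825300 in ≈ 1.473 in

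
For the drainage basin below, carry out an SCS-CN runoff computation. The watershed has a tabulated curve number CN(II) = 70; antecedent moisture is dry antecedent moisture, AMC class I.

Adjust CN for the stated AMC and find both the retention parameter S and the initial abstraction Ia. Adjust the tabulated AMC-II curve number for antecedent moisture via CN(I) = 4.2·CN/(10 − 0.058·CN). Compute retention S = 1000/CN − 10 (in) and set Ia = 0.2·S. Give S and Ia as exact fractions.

S = 500/49 in ≈ 10.204 in; Ia = 100/49 in ≈ 2.041 in

Dry (AMC I): CN(I) = 4.2·70/(10 − 0.058·70) = 294/(297/50) = 4900/99 ≈ 49.495
S = 1000/(4900/99) − 10 = 500/49 in ≈ 10.204 in
Initial abstraction Ia = S/5 = (500/49)/5 = 100/49 ≈ 2.041 in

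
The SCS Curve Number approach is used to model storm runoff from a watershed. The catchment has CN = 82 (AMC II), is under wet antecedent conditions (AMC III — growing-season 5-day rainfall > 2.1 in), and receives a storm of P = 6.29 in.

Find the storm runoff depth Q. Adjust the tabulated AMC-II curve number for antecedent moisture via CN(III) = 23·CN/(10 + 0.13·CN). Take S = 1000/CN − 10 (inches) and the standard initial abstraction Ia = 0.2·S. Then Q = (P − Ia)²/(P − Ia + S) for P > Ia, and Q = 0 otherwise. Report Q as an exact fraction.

Wet (AMC III): CN(III) = 23·82/(10 + 0.13·82) = 1886/(1033/50) = 94300/1033 ≈ 91.288
Retention S: 1000/CN − 10 with CN=91.288 → S = 900/943 ≈ 0.954 in
Ia = 0.2·(900/943) = 180/943 in ≈ 0.191 in
P − Ia = 6.290 − 0.191 = 575147/94300 ≈ 6.099 in (> 0, runoff occurs)
Q: (575147/94300)² ÷ (665147/94300) = 330794071609/62723362100 in (≈ 5.274 in)

Q = 330794071609/62723362100 in ≈ 5.274 in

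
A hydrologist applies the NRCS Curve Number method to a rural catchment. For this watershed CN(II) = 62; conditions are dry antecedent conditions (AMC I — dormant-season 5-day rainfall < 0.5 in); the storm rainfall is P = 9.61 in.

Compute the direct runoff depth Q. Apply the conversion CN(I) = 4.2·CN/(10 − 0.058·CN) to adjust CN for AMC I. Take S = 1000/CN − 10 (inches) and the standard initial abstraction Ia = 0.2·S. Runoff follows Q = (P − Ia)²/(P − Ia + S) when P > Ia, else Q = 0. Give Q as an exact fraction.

Q = 189756943321/90203276100 in ≈ 2.104 in

Adjust CN=62 to AMC I: 4.2·62/(10 − 0.058·62) → (1302/5) ÷ (1601/250) = 65100/1601 ≈ 40.662
Retention S: 1000/CN − 10 with CN=40.662 → S = 9500/651 ≈ 14.593 in
Ia = 0.2S: 0.2·14.593 = 2.919 in (exactly 1900/651)
Since P=9.610 > Ia=2.919: effective rainfall P−Ia = 435611/65100 in
Q = (435611/65100)²/((435611/65100) + 9500/651) = (189756943321/4238010000)/(1385611/65100) = 189756943321/90203276100 in ≈ 2.104 in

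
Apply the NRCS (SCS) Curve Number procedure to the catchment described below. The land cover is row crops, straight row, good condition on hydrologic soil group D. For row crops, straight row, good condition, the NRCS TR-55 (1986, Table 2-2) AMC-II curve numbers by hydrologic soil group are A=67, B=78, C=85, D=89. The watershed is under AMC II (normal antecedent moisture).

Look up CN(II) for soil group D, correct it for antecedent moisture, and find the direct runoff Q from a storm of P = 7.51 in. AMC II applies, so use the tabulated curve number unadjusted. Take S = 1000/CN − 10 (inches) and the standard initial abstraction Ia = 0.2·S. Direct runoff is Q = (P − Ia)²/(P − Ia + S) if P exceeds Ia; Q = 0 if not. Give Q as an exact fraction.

Q = 4178200321/673187100 in ≈ 6.207 in

NRCS table: row crops, straight row, good condition, soil group D → CN(II) = 89
CN(II) = 89; AMC II needs no correction.
Max retention: S = 1000/89 − 10 = 110/89 in (≈ 1.236 in)
Ia = 0.2·(110/89) = 22/89 in ≈ 0.247 in
Excess rainfall: 7.510 − 0.247 = 7.263 in; P > Ia so Q > 0
Q: (64639/8900)² ÷ (75639/8900) = 4178200321/673187100 in (≈ 6.207 in)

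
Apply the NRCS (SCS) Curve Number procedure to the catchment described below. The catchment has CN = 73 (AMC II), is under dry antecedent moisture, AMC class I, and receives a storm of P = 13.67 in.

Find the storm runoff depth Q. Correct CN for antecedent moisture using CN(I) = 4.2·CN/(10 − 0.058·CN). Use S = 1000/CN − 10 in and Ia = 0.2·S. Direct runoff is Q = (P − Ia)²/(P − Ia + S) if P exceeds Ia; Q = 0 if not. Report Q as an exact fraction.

CN(I) from CN(II)=73: (4.2·73)/(10 − 0.058·73) = 51100/961 ≈ 53.174
S = 1000/(51100/961) − 10 = 4500/511 in ≈ 8.806 in
Initial abstraction Ia = S/5 = (4500/511)/5 = 900/511 ≈ 1.761 in
Since P=13.670 > Ia=1.761: effective rainfall P−Ia = 608537/51100 in
Q: (608537/51100)² ÷ (1058537/51100) = 370317280369/54091240700 in (≈ 6.846 in)

Q = 370317280369/54091240700 in ≈ 6.846 in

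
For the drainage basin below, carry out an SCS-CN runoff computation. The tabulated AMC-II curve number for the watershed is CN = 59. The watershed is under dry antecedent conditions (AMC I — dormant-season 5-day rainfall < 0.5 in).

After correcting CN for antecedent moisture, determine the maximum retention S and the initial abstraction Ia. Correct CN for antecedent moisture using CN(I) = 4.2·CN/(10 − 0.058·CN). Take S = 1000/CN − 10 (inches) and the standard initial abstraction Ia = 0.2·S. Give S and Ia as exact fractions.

Adjust CN=59 to AMC I: 4.2·59/(10 − 0.058·59) → (1239/5) ÷ (3289/500) = 123900/3289 ≈ 37.671
Max retention: S = 1000/(123900/3289) − 10 = 20500/1239 in (≈ 16.546 in)
Ia = 0.2S: 0.2·16.546 = 3.309 in (exactly 4100/1239)

S = 20500/1239 in ≈ 16.546 in; Ia = 4100/1239 in ≈ 3.309 in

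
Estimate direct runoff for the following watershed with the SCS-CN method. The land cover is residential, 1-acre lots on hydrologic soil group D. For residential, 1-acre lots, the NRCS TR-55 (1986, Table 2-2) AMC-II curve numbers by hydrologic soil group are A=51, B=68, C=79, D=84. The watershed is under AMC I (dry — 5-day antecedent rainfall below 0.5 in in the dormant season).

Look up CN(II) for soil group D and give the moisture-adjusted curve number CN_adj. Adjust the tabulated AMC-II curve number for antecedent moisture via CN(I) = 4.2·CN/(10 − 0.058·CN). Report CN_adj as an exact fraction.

NRCS table: residential, 1-acre lots, soil group D → CN(II) = 84
Adjust CN=84 to AMC I: 4.2·84/(10 − 0.058·84) → (1764/5) ÷ (641/125) = 44100/641 ≈ 68.799

CN_adj = 44100/641 ≈ 68.799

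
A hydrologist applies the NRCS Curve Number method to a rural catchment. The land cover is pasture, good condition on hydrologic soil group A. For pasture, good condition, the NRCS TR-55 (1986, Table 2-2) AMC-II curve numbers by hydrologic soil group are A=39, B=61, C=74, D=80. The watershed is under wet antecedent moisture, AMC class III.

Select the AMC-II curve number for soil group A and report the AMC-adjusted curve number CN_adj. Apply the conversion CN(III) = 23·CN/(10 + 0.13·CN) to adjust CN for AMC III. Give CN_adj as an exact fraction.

CN_adj = 89700/1507 ≈ 59.522

NRCS table: pasture, good condition, soil group A → CN(II) = 39
Adjust CN=39 to AMC III: 23·39/(10 + 0.13·39) → 897 ÷ (1507/100) = 89700/1507 ≈ 59.522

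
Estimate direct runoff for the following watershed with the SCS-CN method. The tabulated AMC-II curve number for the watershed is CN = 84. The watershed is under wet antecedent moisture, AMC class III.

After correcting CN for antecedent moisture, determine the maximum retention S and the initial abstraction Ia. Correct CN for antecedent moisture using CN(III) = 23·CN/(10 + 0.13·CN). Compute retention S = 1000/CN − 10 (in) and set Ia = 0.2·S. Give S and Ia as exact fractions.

S = 400/483 in ≈ 0.828 in; Ia = 80/483 in ≈ 0.166 in

Wet (AMC III): CN(III) = 23·84/(10 + 0.13·84) = 1932/(523/25) = 48300/523 ≈ 92.352
Retention S: 1000/CN − 10 with CN=92.352 → S = 400/483 ≈ 0.828 in
Ia = 0.2S: 0.2·0.828 = 0.166 in (exactly 80/483)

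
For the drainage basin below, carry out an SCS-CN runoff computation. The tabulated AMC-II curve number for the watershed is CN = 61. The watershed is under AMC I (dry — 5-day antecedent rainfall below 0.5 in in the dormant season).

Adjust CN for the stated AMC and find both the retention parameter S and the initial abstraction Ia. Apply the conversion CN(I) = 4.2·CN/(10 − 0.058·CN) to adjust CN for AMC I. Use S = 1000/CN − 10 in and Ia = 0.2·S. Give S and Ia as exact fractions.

CN(I) from CN(II)=61: (4.2·61)/(10 − 0.058·61) = 42700/1077 ≈ 39.647
Max retention: S = 1000/(42700/1077) − 10 = 6500/427 in (≈ 15.222 in)
Ia = 0.2·(6500/427) = 1300/427 in ≈ 3.044 in

S = 6500/427 in ≈ 15.222 in; Ia = 1300/427 in ≈ 3.044 in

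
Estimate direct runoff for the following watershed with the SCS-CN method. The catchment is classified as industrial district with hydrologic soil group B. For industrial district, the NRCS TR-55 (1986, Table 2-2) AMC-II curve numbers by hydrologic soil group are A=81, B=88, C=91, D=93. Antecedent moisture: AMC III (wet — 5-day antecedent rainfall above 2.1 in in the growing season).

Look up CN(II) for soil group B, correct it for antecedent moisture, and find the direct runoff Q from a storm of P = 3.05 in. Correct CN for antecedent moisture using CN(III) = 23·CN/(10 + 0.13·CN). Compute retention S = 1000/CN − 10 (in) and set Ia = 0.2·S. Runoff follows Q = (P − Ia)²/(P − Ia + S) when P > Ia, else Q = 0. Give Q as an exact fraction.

Q = 220017889/90234980 in ≈ 2.438 in

NRCS table: industrial district, soil group B → CN(II) = 88
Wet (AMC III): CN(III) = 23·88/(10 + 0.13·88) = 2024/(536/25) = 6325/67 ≈ 94.403
Retention S: 1000/CN − 10 with CN=94.403 → S = 150/253 ≈ 0.593 in
Ia = 0.2·(150/253) = 30/253 in ≈ 0.119 in
P − Ia = 3.050 − 0.119 = 14833/5060 ≈ 2.931 in (> 0, runoff occurs)
Q = (14833/5060)²/((14833/5060) + 150/253) = (220017889/25603600)/(17833/5060) = 220017889/90234980 in ≈ 2.438 in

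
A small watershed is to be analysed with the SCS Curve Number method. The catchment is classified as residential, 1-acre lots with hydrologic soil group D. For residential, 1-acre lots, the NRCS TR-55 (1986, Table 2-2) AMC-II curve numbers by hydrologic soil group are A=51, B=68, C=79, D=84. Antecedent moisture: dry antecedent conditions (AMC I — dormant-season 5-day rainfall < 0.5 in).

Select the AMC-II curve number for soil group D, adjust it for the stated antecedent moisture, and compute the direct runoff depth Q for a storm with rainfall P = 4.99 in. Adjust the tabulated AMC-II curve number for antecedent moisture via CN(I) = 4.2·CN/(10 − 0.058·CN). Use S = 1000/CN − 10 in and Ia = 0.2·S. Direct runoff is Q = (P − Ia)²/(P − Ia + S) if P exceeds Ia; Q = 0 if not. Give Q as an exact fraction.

NRCS table: residential, 1-acre lots, soil group D → CN(II) = 84
CN(I) from CN(II)=84: (4.2·84)/(10 − 0.058·84) = 44100/641 ≈ 68.799
Max retention: S = 1000/(44100/641) − 10 = 2000/441 in (≈ 4.535 in)
Initial abstraction Ia = S/5 = (2000/441)/5 = 400/441 ≈ 0.907 in
Excess rainfall: 4.990 − 0.907 = 4.083 in; P > Ia so Q > 0
Q: (180059/44100)² ÷ (380059/44100) = 32421243481/16760601900 in (≈ 1.934 in)

Q = 32421243481/16760601900 in ≈ 1.934 in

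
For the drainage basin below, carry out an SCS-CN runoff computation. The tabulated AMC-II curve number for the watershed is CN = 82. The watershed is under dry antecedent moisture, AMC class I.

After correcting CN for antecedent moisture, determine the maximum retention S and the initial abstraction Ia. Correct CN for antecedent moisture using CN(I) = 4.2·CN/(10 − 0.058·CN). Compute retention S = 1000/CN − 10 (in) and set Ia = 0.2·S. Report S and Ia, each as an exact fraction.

CN(I) from CN(II)=82: (4.2·82)/(10 − 0.058·82) = 28700/437 ≈ 65.675
Max retention: S = 1000/(28700/437) − 10 = 1500/287 in (≈ 5.226 in)
Initial abstraction Ia = S/5 = (1500/287)/5 = 300/287 ≈ 1.045 in

S = 1500/287 in ≈ 5.226 in; Ia = 300/287 in ≈ 1.045 in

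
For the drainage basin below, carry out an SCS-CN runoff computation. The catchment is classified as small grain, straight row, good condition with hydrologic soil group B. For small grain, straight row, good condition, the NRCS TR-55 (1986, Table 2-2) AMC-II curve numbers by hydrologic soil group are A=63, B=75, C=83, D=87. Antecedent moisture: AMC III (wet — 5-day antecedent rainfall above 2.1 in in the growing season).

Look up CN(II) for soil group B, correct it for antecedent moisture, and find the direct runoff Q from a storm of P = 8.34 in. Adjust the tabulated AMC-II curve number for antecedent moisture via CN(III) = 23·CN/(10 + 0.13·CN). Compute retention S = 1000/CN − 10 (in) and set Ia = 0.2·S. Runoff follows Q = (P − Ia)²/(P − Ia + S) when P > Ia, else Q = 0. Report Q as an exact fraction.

Q = 771339529/113066850 in ≈ 6.822 in

NRCS table: small grain, straight row, good condition, soil group B → CN(II) = 75
Adjust CN=75 to AMC III: 23·75/(10 + 0.13·75) → 1725 ÷ (79/4) = 6900/79 ≈ 87.342
Retention S: 1000/CN − 10 with CN=87.342 → S = 100/69 ≈ 1.449 in
Ia = 0.2·(100/69) = 20/69 in ≈ 0.290 in
P − Ia = 8.340 − 0.290 = 27773/3450 ≈ 8.050 in (> 0, runoff occurs)
Runoff Q = (P−Ia)²/(P−Ia+S) = (8.050)²/(8.050+1.449) = 771339529/113066850 ≈ 6.822 in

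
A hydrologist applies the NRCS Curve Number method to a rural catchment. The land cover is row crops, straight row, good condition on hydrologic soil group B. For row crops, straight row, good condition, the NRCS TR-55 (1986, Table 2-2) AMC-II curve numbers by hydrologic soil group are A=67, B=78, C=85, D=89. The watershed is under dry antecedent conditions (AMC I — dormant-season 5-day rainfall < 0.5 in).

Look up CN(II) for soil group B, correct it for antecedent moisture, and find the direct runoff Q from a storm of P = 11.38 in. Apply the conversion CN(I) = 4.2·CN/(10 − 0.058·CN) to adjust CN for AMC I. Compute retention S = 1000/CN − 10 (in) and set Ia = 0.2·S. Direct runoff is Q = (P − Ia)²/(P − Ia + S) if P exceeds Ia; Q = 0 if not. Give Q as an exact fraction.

NRCS table: row crops, straight row, good condition, soil group B → CN(II) = 78
CN(I) from CN(II)=78: (4.2·78)/(10 − 0.058·78) = 81900/1369 ≈ 59.825
Max retention: S = 1000/(81900/1369) − 10 = 5500/819 in (≈ 6.716 in)
Ia = 0.2S: 0.2·6.716 = 1.343 in (exactly 1100/819)
P − Ia = 11.380 − 1.343 = 411011/40950 ≈ 10.037 in (> 0, runoff occurs)
Q: (411011/40950)² ÷ (686011/40950) = 168930042121/28092150450 in (≈ 6.013 in)

Q = 168930042121/28092150450 in ≈ 6.013 in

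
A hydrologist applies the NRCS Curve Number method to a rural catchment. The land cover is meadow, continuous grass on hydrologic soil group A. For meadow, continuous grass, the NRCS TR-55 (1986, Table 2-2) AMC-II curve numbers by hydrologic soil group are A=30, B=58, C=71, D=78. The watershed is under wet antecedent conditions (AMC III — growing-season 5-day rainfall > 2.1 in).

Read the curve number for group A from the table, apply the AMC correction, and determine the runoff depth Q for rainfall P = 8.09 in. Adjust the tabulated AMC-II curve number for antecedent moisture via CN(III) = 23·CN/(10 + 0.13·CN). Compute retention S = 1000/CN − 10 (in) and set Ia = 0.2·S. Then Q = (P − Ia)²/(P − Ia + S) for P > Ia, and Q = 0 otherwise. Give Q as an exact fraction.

NRCS table: meadow, continuous grass, soil group A → CN(II) = 30
CN(III) from CN(II)=30: (23·30)/(10 + 0.13·30) = 6900/139 ≈ 49.640
Max retention: S = 1000/(6900/139) − 10 = 700/69 in (≈ 10.145 in)
Ia = 0.2·(700/69) = 140/69 in ≈ 2.029 in
Excess rainfall: 8.090 − 2.029 = 6.061 in; P > Ia so Q > 0
Q = (41821/6900)²/((41821/6900) + 700/69) = (1748996041/47610000)/(111821/6900) = 1748996041/771564900 in ≈ 2.267 in

Q = 1748996041/771564900 in ≈ 2.267 in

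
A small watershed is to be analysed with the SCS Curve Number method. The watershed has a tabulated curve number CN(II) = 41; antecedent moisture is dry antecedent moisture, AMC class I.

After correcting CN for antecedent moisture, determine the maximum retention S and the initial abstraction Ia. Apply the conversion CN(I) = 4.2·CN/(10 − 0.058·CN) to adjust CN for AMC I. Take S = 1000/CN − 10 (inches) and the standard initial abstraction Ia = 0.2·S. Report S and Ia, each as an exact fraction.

S = 29500/861 in ≈ 34.262 in; Ia = 5900/861 in ≈ 6.852 in

Adjust CN=41 to AMC I: 4.2·41/(10 − 0.058·41) → (861/5) ÷ (3811/500) = 86100/3811 ≈ 22.592
Max retention: S = 1000/(86100/3811) − 10 = 29500/861 in (≈ 34.262 in)
Ia = 0.2S: 0.2·34.262 = 6.852 in (exactly 5900/861)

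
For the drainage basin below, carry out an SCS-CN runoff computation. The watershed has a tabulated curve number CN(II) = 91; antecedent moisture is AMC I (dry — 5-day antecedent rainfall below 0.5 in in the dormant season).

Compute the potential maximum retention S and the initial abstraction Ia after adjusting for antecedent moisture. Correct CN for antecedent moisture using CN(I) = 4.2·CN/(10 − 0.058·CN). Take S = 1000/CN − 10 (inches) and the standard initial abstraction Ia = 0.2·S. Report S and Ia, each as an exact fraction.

Adjust CN=91 to AMC I: 4.2·91/(10 − 0.058·91) → (1911/5) ÷ (2361/500) = 63700/787 ≈ 80.940
Max retention: S = 1000/(63700/787) − 10 = 1500/637 in (≈ 2.355 in)
Initial abstraction Ia = S/5 = (1500/637)/5 = 300/637 ≈ 0.471 in

S = 1500/637 in ≈ 2.355 in; Ia = 300/637 in ≈ 0.471 in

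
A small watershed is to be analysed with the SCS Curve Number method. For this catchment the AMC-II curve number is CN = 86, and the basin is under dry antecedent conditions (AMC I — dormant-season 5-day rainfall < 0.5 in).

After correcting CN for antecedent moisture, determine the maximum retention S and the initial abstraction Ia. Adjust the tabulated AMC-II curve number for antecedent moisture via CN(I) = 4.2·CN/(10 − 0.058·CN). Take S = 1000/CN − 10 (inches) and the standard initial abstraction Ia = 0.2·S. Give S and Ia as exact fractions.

S = 500/129 in ≈ 3.876 in; Ia = 100/129 in ≈ 0.775 in

Adjust CN=86 to AMC I: 4.2·86/(10 − 0.058·86) → (1806/5) ÷ (1253/250) = 12900/179 ≈ 72.067
S = 1000/(12900/179) − 10 = 500/129 in ≈ 3.876 in
Ia = 0.2·(500/129) = 100/129 in ≈ 0.775 in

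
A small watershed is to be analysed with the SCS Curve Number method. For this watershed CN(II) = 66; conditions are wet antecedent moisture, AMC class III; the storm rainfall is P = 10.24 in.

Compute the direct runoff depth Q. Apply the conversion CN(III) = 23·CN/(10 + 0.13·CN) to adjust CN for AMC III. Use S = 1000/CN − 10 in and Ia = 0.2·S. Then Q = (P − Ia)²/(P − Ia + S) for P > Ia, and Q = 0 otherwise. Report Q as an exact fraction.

Adjust CN=66 to AMC III: 23·66/(10 + 0.13·66) → 1518 ÷ (929/50) = 75900/929 ≈ 81.701
Retention S: 1000/CN − 10 with CN=81.701 → S = 1700/759 ≈ 2.240 in
Ia = 0.2S: 0.2·2.240 = 0.448 in (exactly 340/759)
Excess rainfall: 10.240 − 0.448 = 9.792 in; P > Ia so Q > 0
Q = (185804/18975)²/((185804/18975) + 1700/759) = (34523126416/360050625)/(228304/18975) = 2157695401/270754275 in ≈ 7.969 in

Q = 2157695401/270754275 in ≈ 7.969 in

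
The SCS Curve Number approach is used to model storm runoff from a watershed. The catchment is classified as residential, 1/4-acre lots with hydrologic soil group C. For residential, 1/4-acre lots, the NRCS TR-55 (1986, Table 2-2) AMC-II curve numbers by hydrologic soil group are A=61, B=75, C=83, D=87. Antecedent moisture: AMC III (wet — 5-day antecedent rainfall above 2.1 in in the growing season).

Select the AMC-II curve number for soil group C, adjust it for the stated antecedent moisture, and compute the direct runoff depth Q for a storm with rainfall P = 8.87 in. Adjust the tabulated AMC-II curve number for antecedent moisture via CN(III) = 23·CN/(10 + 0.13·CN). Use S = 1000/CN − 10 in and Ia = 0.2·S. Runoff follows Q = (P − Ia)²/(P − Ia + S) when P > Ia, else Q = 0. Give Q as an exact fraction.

Q = 2753220074089/349210124700 in ≈ 7.884 in

NRCS table: residential, 1/4-acre lots, soil group C → CN(II) = 83
CN(III) from CN(II)=83: (23·83)/(10 + 0.13·83) = 190900/2079 ≈ 91.823
S = 1000/(190900/2079) − 10 = 1700/1909 in ≈ 0.891 in
Ia = 0.2·(1700/1909) = 340/1909 in ≈ 0.178 in
Since P=8.870 > Ia=0.178: effective rainfall P−Ia = 1659283/190900 in
Q = (1659283/190900)²/((1659283/190900) + 1700/1909) = (2753220074089/36442810000)/(1829283/190900) = 2753220074089/349210124700 in ≈ 7.884 in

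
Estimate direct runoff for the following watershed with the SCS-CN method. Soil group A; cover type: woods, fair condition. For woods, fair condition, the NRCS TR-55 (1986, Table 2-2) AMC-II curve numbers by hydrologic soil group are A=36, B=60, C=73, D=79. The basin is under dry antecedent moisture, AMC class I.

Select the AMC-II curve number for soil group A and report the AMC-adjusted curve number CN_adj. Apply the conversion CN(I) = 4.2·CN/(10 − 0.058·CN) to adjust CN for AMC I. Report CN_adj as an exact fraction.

NRCS table: woods, fair condition, soil group A → CN(II) = 36
CN(I) from CN(II)=36: (4.2·36)/(10 − 0.058·36) = 18900/989 ≈ 19.110

CN_adj = 18900/989 ≈ 19.110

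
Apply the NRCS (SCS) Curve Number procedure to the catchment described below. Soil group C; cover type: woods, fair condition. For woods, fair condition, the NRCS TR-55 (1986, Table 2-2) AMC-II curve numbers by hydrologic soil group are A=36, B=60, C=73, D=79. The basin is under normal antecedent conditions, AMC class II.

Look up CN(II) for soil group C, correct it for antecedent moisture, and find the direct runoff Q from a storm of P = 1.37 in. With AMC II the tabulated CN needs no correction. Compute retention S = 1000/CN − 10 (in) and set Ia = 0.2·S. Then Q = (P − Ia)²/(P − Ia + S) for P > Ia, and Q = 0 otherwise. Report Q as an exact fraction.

NRCS table: woods, fair condition, soil group C → CN(II) = 73
Average conditions: CN = 73 (no AMC adjustment).
S = 1000/73 − 10 = 270/73 in ≈ 3.699 in
Ia = 0.2·(270/73) = 54/73 in ≈ 0.740 in
Excess rainfall: 1.370 − 0.740 = 0.630 in; P > Ia so Q > 0
Runoff Q = (P−Ia)²/(P−Ia+S) = (0.630)²/(0.630+3.699) = 21169201/230687300 ≈ 0.092 in

Q = 21169201/230687300 in ≈ 0.092 in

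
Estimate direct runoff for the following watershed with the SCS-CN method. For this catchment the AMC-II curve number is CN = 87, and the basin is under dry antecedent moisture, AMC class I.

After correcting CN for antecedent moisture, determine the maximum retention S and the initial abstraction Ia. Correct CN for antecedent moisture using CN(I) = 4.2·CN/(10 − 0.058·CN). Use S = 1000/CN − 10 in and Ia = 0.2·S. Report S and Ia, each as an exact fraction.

S = 6500/1827 in ≈ 3.558 in; Ia = 1300/1827 in ≈ 0.712 in

Dry (AMC I): CN(I) = 4.2·87/(10 − 0.058·87) = (1827/5)/(2477/500) = 182700/2477 ≈ 73.759
Retention S: 1000/CN − 10 with CN=73.759 → S = 6500/1827 ≈ 3.558 in
Ia = 0.2·(6500/1827) = 1300/1827 in ≈ 0.712 in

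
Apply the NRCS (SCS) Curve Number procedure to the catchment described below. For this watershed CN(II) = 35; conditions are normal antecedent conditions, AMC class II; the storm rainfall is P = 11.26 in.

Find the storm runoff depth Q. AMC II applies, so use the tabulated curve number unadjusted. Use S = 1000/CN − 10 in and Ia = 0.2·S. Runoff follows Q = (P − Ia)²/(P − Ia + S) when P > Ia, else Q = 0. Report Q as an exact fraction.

Q = 6974881/3199350 in ≈ 2.180 in

Average conditions: CN = 35 (no AMC adjustment).
Retention S: 1000/CN − 10 with CN=35.000 → S = 130/7 ≈ 18.571 in
Ia = 0.2S: 0.2·18.571 = 3.714 in (exactly 26/7)
P − Ia = 11.260 − 3.714 = 2641/350 ≈ 7.546 in (> 0, runoff occurs)
Q = (2641/350)²/((2641/350) + 130/7) = (6974881/122500)/(9141/350) = 6974881/3199350 in ≈ 2.180 in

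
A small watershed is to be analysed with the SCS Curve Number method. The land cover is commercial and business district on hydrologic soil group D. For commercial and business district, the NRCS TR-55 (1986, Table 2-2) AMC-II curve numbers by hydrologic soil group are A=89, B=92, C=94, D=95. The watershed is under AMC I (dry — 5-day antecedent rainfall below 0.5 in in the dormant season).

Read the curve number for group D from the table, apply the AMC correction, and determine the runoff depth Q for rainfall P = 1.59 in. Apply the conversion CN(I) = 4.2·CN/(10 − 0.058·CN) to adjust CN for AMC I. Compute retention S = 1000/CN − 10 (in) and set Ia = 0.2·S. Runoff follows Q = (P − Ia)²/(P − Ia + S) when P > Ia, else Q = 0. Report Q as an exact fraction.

NRCS table: commercial and business district, soil group D → CN(II) = 95
Adjust CN=95 to AMC I: 4.2·95/(10 − 0.058·95) → 399 ÷ (449/100) = 39900/449 ≈ 88.864
S = 1000/(39900/449) − 10 = 500/399 in ≈ 1.253 in
Ia = 0.2S: 0.2·1.253 = 0.251 in (exactly 100/399)
Since P=1.590 > Ia=0.251: effective rainfall P−Ia = 53441/39900 in
Runoff Q = (P−Ia)²/(P−Ia+S) = (1.339)²/(1.339+1.253) = 2855940481/4127295900 ≈ 0.692 in

Q = 2855940481/4127295900 in ≈ 0.692 in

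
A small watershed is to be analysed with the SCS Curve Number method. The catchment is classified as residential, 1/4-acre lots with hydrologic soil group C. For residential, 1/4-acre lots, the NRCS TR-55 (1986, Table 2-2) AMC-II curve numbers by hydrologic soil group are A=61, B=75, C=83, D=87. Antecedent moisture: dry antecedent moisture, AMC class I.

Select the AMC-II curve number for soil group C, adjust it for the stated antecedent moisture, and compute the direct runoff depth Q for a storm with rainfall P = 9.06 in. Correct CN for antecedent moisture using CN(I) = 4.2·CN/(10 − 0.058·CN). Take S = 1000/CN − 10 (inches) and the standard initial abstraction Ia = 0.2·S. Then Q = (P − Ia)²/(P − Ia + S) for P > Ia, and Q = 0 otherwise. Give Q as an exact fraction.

Q = 496431567241/98442809850 in ≈ 5.043 in

NRCS table: residential, 1/4-acre lots, soil group C → CN(II) = 83
Dry (AMC I): CN(I) = 4.2·83/(10 − 0.058·83) = (1743/5)/(2593/500) = 174300/2593 ≈ 67.219
Retention S: 1000/CN − 10 with CN=67.219 → S = 8500/1743 ≈ 4.877 in
Initial abstraction Ia = S/5 = (8500/1743)/5 = 1700/1743 ≈ 0.975 in
P − Ia = 9.060 − 0.975 = 704579/87150 ≈ 8.085 in (> 0, runoff occurs)
Q: (704579/87150)² ÷ (1129579/87150) = 496431567241/98442809850 in (≈ 5.043 in)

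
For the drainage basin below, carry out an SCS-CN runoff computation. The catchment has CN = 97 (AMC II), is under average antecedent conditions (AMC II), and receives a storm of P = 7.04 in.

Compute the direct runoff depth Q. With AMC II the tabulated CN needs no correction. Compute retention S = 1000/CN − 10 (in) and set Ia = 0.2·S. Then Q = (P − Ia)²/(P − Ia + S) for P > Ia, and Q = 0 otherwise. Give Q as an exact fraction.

Q = 71588521/10713650 in ≈ 6.682 in

CN(II) = 97; AMC II needs no correction.
Retention S: 1000/CN − 10 with CN=97.000 → S = 30/97 ≈ 0.309 in
Initial abstraction Ia = S/5 = (30/97)/5 = 6/97 ≈ 0.062 in
Since P=7.040 > Ia=0.062: effective rainfall P−Ia = 16922/2425 in
Q: (16922/2425)² ÷ (17672/2425) = 71588521/10713650 in (≈ 6.682 in)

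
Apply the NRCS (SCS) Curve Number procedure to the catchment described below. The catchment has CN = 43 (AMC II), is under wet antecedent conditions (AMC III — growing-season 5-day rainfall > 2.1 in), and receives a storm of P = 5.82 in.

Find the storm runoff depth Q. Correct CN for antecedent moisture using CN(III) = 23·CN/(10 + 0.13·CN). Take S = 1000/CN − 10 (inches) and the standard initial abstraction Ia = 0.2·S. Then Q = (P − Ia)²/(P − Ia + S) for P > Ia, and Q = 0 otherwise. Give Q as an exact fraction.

Wet (AMC III): CN(III) = 23·43/(10 + 0.13·43) = 989/(1559/100) = 98900/1559 ≈ 63.438
Max retention: S = 1000/(98900/1559) − 10 = 5700/989 in (≈ 5.763 in)
Ia = 0.2S: 0.2·5.763 = 1.153 in (exactly 1140/989)
Since P=5.820 > Ia=1.153: effective rainfall P−Ia = 230799/49450 in
Q: (230799/49450)² ÷ (515799/49450) = 5918686489/2834028950 in (≈ 2.088 in)

Q = 5918686489/2834028950 in ≈ 2.088 in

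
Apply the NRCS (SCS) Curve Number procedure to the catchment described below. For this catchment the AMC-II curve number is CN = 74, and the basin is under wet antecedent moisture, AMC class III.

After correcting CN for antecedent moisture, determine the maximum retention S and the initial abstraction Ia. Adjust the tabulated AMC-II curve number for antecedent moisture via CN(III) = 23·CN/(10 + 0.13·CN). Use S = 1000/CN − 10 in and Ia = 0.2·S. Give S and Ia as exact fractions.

Adjust CN=74 to AMC III: 23·74/(10 + 0.13·74) → 1702 ÷ (981/50) = 85100/981 ≈ 86.748
Max retention: S = 1000/(85100/981) − 10 = 1300/851 in (≈ 1.528 in)
Ia = 0.2S: 0.2·1.528 = 0.306 in (exactly 260/851)

S = 1300/851 in ≈ 1.528 in; Ia = 260/851 in ≈ 0.306 in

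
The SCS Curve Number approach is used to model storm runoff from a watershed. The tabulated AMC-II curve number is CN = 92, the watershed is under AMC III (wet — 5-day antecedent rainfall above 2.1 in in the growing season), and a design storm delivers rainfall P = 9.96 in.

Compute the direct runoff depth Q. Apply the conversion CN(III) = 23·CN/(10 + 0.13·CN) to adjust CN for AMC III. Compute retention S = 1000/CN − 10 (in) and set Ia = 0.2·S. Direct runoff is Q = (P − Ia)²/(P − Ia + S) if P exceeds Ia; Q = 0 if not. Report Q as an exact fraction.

Q = 17087979841/1794910225 in ≈ 9.520 in

Adjust CN=92 to AMC III: 23·92/(10 + 0.13·92) → 2116 ÷ (549/25) = 52900/549 ≈ 96.357
Retention S: 1000/CN − 10 with CN=96.357 → S = 200/529 ≈ 0.378 in
Ia = 0.2S: 0.2·0.378 = 0.076 in (exactly 40/529)
P − Ia = 9.960 − 0.076 = 130721/13225 ≈ 9.884 in (> 0, runoff occurs)
Q: (130721/13225)² ÷ (135721/13225) = 17087979841/1794910225 in (≈ 9.520 in)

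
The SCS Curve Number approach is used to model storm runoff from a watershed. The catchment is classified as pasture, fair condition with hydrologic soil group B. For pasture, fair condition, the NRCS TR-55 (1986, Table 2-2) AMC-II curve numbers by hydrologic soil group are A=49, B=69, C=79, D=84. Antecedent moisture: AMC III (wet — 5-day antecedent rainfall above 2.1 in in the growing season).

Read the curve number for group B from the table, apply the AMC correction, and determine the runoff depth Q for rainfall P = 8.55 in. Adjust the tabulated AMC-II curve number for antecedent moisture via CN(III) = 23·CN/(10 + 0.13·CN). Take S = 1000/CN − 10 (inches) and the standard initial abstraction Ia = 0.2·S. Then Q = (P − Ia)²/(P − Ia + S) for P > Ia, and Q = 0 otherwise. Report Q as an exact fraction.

Q = 67069086529/10187809980 in ≈ 6.583 in

NRCS table: pasture, fair condition, soil group B → CN(II) = 69
CN(III) from CN(II)=69: (23·69)/(10 + 0.13·69) = 158700/1897 ≈ 83.658
Max retention: S = 1000/(158700/1897) − 10 = 3100/1587 in (≈ 1.953 in)
Ia = 0.2·(3100/1587) = 620/1587 in ≈ 0.391 in
Since P=8.550 > Ia=0.391: effective rainfall P−Ia = 258977/31740 in
Q: (258977/31740)² ÷ (320977/31740) = 67069086529/10187809980 in (≈ 6.583 in)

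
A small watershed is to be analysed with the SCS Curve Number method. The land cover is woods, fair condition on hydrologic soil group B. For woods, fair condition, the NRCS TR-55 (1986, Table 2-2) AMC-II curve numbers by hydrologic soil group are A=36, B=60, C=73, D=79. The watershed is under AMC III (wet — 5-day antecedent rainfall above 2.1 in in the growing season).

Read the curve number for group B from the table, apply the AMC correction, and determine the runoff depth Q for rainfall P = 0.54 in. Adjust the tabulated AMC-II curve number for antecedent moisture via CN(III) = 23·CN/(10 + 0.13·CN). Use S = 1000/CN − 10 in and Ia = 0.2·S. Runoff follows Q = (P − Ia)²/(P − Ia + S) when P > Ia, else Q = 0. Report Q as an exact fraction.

NRCS table: woods, fair condition, soil group B → CN(II) = 60
Wet (AMC III): CN(III) = 23·60/(10 + 0.13·60) = 1380/(89/5) = 6900/89 ≈ 77.528
Max retention: S = 1000/(6900/89) − 10 = 200/69 in (≈ 2.899 in)
Ia = 0.2S: 0.2·2.899 = 0.580 in (exactly 40/69)
P = 0.540 ≤ Ia = 0.580 in: entire storm abstracted, Q = 0.

Q = 0 in ≈ 0.000 in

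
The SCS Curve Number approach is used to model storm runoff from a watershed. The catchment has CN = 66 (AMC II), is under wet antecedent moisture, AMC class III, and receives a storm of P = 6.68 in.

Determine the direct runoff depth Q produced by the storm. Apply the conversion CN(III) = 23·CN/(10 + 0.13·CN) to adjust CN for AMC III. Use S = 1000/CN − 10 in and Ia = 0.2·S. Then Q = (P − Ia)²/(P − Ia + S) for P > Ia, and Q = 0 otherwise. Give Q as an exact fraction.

Q = 13983772009/3050288175 in ≈ 4.584 in

Adjust CN=66 to AMC III: 23·66/(10 + 0.13·66) → 1518 ÷ (929/50) = 75900/929 ≈ 81.701
S = 1000/(75900/929) − 10 = 1700/759 in ≈ 2.240 in
Ia = 0.2·(1700/759) = 340/759 in ≈ 0.448 in
Since P=6.680 > Ia=0.448: effective rainfall P−Ia = 118253/18975 in
Q = (118253/18975)²/((118253/18975) + 1700/759) = (13983772009/360050625)/(160753/18975) = 13983772009/3050288175 in ≈ 4.584 in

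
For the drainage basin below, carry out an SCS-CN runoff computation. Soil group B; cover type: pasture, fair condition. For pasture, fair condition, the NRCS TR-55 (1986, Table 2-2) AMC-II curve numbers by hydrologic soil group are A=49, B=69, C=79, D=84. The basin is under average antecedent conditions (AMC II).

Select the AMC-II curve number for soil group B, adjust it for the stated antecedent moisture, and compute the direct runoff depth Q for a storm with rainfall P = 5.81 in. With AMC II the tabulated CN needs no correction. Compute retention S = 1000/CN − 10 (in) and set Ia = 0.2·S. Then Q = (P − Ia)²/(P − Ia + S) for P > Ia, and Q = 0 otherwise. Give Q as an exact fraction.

NRCS table: pasture, fair condition, soil group B → CN(II) = 69
Average conditions: CN = 69 (no AMC adjustment).
Retention S: 1000/CN − 10 with CN=69.000 → S = 310/69 ≈ 4.493 in
Initial abstraction Ia = S/5 = (310/69)/5 = 62/69 ≈ 0.899 in
Excess rainfall: 5.810 − 0.899 = 4.911 in; P > Ia so Q > 0
Q = (33889/6900)²/((33889/6900) + 310/69) = (1148464321/47610000)/(64889/6900) = 1148464321/447734100 in ≈ 2.565 in

Q = 1148464321/447734100 in ≈ 2.565 in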